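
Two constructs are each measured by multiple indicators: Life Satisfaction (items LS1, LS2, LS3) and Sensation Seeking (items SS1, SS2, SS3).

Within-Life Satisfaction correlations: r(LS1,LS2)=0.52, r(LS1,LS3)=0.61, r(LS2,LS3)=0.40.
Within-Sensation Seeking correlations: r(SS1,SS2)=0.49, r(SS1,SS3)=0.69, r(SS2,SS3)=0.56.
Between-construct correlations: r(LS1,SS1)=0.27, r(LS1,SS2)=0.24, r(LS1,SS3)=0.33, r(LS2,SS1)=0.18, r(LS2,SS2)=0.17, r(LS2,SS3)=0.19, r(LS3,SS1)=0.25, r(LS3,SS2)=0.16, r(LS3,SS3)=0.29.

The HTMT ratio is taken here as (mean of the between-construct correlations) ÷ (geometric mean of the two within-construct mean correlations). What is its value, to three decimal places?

Between-construct mean = 2.08/9 = 0.2311.
Mean within-LS = 1.53/3 = 0.5100; mean within-SS = 1.74/3 = 0.5800.
Geometric mean = √(0.5100 × 0.5800) = 0.5439.
HTMT = 0.2311 / 0.5439 = 0.425.

0.425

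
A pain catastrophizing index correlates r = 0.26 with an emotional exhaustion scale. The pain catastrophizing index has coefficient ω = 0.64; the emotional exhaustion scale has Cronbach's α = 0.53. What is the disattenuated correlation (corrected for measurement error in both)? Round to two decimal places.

0.45

r_true = r_obs / √(r_xx · r_yy) = 0.26 / √(0.64 × 0.53) = 0.26 / √0.3392 = 0.26 / 0.5824 ≈ 0.45.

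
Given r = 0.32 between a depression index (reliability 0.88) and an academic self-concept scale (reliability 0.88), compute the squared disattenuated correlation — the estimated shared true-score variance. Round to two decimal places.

Disattenuated r = 0.32 / √(0.88 × 0.88) = 0.32 / 0.8800 = 0.3636.
Shared true-score variance = 0.3636² = 0.1322 ≈ 0.13.

0.13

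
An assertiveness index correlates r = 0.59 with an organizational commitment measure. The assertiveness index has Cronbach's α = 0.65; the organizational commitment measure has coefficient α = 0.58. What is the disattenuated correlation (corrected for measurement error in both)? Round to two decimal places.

r_true = r_obs / √(r_xx · r_yy) = 0.59 / √(0.65 × 0.58) = 0.59 / √0.3770 = 0.59 / 0.6140 ≈ 0.96.

0.96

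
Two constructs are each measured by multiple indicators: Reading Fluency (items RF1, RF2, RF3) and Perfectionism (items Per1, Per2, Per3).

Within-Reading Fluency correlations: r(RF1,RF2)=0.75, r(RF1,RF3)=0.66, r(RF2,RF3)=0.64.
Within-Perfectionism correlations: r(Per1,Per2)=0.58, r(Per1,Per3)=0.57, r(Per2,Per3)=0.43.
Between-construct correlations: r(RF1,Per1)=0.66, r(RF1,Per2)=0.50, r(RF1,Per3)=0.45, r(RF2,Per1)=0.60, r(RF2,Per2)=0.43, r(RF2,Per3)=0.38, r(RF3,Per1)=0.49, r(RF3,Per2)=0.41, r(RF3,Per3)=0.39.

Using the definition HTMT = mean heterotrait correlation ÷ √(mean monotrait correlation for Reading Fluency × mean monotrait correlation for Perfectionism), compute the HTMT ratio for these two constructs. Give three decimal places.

0.798

Mean heterotrait r = 4.31/9 = 0.4789.
Mean within-RF = 2.05/3 = 0.6833; mean within-Per = 1.58/3 = 0.5267.
Geometric mean = √(0.6833 × 0.5267) = 0.5999.
HTMT = 0.4789 / 0.5999 = 0.798.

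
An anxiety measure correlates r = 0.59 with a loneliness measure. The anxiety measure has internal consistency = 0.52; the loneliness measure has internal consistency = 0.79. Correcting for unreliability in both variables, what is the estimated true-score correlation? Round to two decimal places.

0.92

r_true = r_obs / √(r_xx · r_yy) = 0.59 / √(0.52 × 0.79) = 0.59 / √0.4108 = 0.59 / 0.6409 ≈ 0.92.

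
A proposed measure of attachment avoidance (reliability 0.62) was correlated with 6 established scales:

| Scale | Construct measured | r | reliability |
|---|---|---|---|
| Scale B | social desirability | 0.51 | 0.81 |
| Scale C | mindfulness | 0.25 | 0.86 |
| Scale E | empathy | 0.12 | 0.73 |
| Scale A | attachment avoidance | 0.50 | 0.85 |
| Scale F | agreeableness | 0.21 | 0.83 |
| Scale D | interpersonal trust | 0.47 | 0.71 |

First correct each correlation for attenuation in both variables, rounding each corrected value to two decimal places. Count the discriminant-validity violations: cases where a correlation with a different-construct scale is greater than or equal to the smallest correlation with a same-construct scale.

Disattenuated r (r / √(r_scale · r_new)):
  Scale B (disc): 0.51 / √(0.81·0.62) = 0.72
  Scale C (disc): 0.25 / √(0.86·0.62) = 0.34
  Scale E (disc): 0.12 / √(0.73·0.62) = 0.18
  Scale A (conv): 0.50 / √(0.85·0.62) = 0.69
  Scale F (disc): 0.21 / √(0.83·0.62) = 0.29
  Scale D (disc): 0.47 / √(0.71·0.62) = 0.71
Smallest convergent = 0.69. Discriminant values: 0.72, 0.34, 0.18, 0.29, 0.71; count ≥ 0.69 → 2.

2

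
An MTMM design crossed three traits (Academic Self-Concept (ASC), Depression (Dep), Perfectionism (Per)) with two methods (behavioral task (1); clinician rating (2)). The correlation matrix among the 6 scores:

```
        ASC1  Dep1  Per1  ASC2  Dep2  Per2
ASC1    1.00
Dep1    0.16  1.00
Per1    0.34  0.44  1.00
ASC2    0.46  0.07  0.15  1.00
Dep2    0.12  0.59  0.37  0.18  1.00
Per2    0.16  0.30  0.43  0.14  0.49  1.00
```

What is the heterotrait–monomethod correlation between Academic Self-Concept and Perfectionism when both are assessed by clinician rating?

0.14

Different traits, same method: r(ASC2, Per2) = 0.14.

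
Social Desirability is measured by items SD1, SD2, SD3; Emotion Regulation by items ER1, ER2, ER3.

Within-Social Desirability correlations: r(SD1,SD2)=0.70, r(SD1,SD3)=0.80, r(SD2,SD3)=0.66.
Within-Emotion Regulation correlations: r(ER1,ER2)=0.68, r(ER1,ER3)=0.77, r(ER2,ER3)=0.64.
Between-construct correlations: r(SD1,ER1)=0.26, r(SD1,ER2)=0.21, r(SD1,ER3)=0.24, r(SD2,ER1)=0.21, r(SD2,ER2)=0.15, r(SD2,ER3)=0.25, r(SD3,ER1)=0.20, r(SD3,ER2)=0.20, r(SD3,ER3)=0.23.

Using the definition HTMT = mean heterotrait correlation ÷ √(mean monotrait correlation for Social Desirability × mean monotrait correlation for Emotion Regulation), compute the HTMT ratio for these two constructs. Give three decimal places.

Mean between = 1.95/9 = 0.2167.
Mean within-SD = 2.16/3 = 0.7200; mean within-ER = 2.09/3 = 0.6967.
Geometric mean = √(0.7200 × 0.6967) = 0.7083.
HTMT = 0.2167 / 0.7083 = 0.306.

0.306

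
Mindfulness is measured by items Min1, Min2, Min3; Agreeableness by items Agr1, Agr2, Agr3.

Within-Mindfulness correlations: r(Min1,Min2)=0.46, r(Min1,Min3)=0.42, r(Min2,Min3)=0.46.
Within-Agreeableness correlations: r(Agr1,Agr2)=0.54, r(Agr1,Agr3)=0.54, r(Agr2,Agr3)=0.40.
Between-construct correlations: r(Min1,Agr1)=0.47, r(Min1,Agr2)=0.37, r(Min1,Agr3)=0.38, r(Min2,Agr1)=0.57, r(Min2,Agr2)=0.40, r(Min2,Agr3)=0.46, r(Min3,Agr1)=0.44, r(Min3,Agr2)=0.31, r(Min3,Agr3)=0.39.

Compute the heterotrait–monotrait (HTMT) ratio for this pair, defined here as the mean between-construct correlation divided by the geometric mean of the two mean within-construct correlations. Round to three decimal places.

0.897

Mean between = 3.79/9 = 0.4211.
Mean within-Min = 1.34/3 = 0.4467; mean within-Agr = 1.48/3 = 0.4933.
Geometric mean = √(0.4467 × 0.4933) = 0.4694.
HTMT = 0.4211 / 0.4694 = 0.897.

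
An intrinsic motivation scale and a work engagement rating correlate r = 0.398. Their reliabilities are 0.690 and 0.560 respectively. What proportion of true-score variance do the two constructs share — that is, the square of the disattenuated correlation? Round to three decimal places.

0.410

Disattenuated r = 0.398 / √(0.690 × 0.560) = 0.398 / 0.6216 = 0.6403.
Shared true-score variance = 0.6403² = 0.4100 ≈ 0.410.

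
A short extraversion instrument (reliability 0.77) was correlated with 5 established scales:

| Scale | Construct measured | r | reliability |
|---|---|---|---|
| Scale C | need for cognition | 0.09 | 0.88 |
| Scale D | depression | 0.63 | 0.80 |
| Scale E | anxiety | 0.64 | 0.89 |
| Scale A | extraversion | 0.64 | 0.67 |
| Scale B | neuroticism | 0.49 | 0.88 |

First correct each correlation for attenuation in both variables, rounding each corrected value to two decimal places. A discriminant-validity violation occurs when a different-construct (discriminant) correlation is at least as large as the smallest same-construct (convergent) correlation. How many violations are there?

0

Disattenuated r (r / √(r_scale · r_new)):
  Scale C (disc): 0.09 / √(0.88·0.77) = 0.11
  Scale D (disc): 0.63 / √(0.80·0.77) = 0.80
  Scale E (disc): 0.64 / √(0.89·0.77) = 0.77
  Scale A (conv): 0.64 / √(0.67·0.77) = 0.89
  Scale B (disc): 0.49 / √(0.88·0.77) = 0.60
Smallest convergent = 0.89. Discriminant values: 0.11, 0.80, 0.77, 0.60; count ≥ 0.89 → 0.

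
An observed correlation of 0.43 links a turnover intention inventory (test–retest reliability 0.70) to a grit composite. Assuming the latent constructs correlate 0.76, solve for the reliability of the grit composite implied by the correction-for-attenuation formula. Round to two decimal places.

r_true = r_obs / √(r_xx · r_yy) ⇒ 0.76 = 0.43 / √(0.70 · r_yy).
√(0.70 · r_yy) = 0.43 / 0.76 = 0.5658; 0.70 · r_yy = 0.3201; r_yy = 0.3201 / 0.70 ≈ 0.46.

0.46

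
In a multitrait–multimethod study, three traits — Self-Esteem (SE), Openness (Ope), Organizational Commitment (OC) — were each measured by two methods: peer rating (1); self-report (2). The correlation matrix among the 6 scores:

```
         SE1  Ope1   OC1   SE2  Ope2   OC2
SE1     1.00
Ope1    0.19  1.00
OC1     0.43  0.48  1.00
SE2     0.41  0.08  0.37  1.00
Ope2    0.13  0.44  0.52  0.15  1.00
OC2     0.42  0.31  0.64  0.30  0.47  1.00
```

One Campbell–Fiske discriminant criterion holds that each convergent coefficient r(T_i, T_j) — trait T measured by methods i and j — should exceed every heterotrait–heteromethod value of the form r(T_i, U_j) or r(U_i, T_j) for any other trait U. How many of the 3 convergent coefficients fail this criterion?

2

Checking each validity diagonal entry against its comparison values:
SE (methods 1·2): 0.41 vs {0.13, 0.08, 0.42, 0.37} → fail.
Ope (methods 1·2): 0.44 vs {0.08, 0.13, 0.31, 0.52} → fail.
OC (methods 1·2): 0.64 vs {0.37, 0.42, 0.52, 0.31} → pass.
2 of 3 fail.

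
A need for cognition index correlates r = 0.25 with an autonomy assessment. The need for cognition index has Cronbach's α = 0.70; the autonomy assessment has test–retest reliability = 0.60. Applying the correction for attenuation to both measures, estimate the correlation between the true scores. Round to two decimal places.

r_true = r_obs / √(r_xx · r_yy) = 0.25 / √(0.70 × 0.60) = 0.25 / √0.4200 = 0.25 / 0.6481 ≈ 0.39.

0.39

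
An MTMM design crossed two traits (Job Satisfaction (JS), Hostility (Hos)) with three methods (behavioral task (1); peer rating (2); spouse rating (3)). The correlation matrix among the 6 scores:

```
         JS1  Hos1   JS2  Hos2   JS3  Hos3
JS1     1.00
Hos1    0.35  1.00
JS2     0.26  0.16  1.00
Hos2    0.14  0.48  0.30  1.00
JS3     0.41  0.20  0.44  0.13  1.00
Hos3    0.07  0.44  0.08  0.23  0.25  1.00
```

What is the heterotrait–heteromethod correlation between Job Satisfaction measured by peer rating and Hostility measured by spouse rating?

Different traits and methods: r(JS2, Hos3) = 0.08.

0.08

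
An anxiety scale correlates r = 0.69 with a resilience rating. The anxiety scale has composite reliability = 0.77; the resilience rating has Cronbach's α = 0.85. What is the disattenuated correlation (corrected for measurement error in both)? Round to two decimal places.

r_true = r_obs / √(r_xx · r_yy) = 0.69 / √(0.77 × 0.85) = 0.69 / √0.6545 = 0.69 / 0.8090 ≈ 0.85.

0.85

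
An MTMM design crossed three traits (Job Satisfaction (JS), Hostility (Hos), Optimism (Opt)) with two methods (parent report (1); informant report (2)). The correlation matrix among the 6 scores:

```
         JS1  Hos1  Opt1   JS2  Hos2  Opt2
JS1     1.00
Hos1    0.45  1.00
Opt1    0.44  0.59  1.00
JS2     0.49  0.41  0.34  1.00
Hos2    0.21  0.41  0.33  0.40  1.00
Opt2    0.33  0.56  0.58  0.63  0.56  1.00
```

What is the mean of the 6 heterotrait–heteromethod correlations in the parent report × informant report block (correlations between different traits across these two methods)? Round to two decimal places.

HTHM values (method 1 × method 2): 0.21, 0.33, 0.41, 0.56, 0.34, 0.33; mean = 2.18/6 = 0.36.

0.36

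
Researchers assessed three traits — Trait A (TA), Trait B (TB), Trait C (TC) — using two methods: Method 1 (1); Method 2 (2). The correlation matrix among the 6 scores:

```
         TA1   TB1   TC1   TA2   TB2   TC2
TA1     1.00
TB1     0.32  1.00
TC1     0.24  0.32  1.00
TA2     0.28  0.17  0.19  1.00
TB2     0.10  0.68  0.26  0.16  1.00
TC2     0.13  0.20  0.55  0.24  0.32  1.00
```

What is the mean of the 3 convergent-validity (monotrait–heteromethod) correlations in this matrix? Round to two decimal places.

Convergent values: 0.28, 0.68, 0.55; mean = 1.51/3 = 0.50.

0.50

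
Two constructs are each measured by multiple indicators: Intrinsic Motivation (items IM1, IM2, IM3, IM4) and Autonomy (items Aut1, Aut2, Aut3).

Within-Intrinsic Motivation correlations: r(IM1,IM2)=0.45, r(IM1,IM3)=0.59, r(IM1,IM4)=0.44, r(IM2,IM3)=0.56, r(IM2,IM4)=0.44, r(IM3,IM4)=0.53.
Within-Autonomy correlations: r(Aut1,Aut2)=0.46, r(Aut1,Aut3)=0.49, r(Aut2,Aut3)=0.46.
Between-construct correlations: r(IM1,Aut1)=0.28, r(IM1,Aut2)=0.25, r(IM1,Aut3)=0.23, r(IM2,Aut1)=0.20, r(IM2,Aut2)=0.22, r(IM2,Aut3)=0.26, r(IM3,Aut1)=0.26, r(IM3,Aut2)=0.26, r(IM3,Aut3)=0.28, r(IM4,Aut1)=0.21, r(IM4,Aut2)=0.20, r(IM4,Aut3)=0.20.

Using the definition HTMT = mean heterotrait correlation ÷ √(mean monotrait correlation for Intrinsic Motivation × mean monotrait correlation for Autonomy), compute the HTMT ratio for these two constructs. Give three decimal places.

0.489

Between-construct mean = 2.85/12 = 0.2375.
Mean within-IM = 3.01/6 = 0.5017; mean within-Aut = 1.41/3 = 0.4700.
Geometric mean = √(0.5017 × 0.4700) = 0.4856.
HTMT = 0.2375 / 0.4856 = 0.489.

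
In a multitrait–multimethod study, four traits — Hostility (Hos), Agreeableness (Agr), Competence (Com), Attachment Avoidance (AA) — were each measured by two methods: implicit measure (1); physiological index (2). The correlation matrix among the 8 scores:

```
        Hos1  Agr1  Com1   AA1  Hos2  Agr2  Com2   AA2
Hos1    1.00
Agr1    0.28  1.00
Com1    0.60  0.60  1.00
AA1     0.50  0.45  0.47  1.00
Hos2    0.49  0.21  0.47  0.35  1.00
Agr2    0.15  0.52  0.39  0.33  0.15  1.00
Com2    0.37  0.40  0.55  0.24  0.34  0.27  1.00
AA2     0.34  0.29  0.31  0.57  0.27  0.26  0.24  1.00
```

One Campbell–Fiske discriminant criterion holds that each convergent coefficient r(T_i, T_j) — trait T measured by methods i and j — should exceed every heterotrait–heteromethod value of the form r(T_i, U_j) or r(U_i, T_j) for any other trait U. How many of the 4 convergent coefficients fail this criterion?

Checking each validity diagonal entry against its comparison values:
Hos (methods 1·2): 0.49 vs {0.15, 0.21, 0.37, 0.47, 0.34, 0.35} → pass.
Agr (methods 1·2): 0.52 vs {0.21, 0.15, 0.40, 0.39, 0.29, 0.33} → pass.
Com (methods 1·2): 0.55 vs {0.47, 0.37, 0.39, 0.40, 0.31, 0.24} → pass.
AA (methods 1·2): 0.57 vs {0.35, 0.34, 0.33, 0.29, 0.24, 0.31} → pass.
0 of 4 fail.

0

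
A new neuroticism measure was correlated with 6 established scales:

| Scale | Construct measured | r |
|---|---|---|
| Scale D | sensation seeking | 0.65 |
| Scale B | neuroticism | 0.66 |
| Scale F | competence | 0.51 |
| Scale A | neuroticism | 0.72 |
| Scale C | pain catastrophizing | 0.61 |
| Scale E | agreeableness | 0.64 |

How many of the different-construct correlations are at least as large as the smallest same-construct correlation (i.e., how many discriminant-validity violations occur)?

0

Convergent (same construct = neuroticism): Scale B, Scale A.
Smallest convergent = 0.66. Discriminant values: 0.65, 0.51, 0.61, 0.64; count ≥ 0.66 → 0.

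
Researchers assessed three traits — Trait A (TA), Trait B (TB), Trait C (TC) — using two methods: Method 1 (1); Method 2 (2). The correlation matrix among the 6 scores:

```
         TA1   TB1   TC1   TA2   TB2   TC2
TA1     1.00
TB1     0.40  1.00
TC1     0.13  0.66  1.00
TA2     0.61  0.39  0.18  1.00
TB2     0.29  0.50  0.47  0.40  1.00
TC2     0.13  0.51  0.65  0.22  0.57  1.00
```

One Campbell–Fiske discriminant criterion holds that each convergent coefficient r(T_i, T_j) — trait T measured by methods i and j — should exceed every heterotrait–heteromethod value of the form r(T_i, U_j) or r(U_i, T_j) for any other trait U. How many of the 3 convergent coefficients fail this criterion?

1

Convergent coefficients and their comparison sets:
TA (methods 1·2): 0.61 vs {0.29, 0.39, 0.13, 0.18} → pass.
TB (methods 1·2): 0.50 vs {0.39, 0.29, 0.51, 0.47} → fail.
TC (methods 1·2): 0.65 vs {0.18, 0.13, 0.47, 0.51} → pass.
1 of 3 fail.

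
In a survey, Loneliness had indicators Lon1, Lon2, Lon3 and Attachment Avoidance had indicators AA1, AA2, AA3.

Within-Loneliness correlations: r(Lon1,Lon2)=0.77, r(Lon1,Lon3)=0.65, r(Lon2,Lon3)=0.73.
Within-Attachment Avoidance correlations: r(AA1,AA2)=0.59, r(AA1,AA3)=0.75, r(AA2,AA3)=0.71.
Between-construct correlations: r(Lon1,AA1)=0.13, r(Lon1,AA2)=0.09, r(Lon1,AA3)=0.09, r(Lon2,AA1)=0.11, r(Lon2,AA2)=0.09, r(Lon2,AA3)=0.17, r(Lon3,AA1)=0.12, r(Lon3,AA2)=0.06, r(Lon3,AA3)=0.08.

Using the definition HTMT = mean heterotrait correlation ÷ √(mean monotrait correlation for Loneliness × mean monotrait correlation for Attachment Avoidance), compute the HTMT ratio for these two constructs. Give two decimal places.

0.15

Between-construct mean = 0.94/9 = 0.1044.
Mean within-Lon = 2.15/3 = 0.7167; mean within-AA = 2.05/3 = 0.6833.
Geometric mean = √(0.7167 × 0.6833) = 0.6998.
HTMT = 0.1044 / 0.6998 = 0.15.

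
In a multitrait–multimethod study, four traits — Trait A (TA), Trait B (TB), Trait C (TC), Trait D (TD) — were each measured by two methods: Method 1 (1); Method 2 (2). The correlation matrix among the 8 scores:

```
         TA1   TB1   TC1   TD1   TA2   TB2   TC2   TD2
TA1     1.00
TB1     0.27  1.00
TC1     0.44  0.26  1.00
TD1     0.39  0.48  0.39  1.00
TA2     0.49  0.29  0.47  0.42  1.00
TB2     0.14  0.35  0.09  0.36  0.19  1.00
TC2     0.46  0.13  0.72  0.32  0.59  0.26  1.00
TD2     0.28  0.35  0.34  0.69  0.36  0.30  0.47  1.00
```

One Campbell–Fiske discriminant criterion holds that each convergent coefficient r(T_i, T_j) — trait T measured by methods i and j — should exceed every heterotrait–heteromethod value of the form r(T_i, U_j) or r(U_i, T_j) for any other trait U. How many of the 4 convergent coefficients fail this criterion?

1

Checking each validity diagonal entry against its comparison values:
TA (methods 1·2): 0.49 vs {0.14, 0.29, 0.46, 0.47, 0.28, 0.42} → pass.
TB (methods 1·2): 0.35 vs {0.29, 0.14, 0.13, 0.09, 0.35, 0.36} → fail.
TC (methods 1·2): 0.72 vs {0.47, 0.46, 0.09, 0.13, 0.34, 0.32} → pass.
TD (methods 1·2): 0.69 vs {0.42, 0.28, 0.36, 0.35, 0.32, 0.34} → pass.
1 of 4 fail.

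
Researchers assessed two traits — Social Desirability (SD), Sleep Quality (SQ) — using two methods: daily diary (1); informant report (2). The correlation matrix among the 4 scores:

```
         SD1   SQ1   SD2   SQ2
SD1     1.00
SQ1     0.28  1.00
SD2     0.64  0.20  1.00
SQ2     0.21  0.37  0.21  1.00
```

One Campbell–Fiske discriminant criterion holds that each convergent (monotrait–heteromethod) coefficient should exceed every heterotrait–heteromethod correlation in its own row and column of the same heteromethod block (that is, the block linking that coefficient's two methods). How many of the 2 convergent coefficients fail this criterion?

0

Each convergent coefficient versus the relevant comparison correlations:
SD (methods 1·2): 0.64 vs {0.21, 0.20} → pass.
SQ (methods 1·2): 0.37 vs {0.20, 0.21} → pass.
0 of 2 fail.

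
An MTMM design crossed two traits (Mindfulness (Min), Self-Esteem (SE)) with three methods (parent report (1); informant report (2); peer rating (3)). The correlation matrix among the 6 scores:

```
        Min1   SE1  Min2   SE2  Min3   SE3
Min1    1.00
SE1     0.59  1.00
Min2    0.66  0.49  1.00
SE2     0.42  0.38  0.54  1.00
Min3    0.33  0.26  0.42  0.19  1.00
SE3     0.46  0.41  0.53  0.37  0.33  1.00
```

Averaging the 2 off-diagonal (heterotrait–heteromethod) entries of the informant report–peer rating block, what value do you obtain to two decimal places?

0.36

HTHM values (method 2 × method 3): 0.53, 0.19; mean = 0.72/2 = 0.36.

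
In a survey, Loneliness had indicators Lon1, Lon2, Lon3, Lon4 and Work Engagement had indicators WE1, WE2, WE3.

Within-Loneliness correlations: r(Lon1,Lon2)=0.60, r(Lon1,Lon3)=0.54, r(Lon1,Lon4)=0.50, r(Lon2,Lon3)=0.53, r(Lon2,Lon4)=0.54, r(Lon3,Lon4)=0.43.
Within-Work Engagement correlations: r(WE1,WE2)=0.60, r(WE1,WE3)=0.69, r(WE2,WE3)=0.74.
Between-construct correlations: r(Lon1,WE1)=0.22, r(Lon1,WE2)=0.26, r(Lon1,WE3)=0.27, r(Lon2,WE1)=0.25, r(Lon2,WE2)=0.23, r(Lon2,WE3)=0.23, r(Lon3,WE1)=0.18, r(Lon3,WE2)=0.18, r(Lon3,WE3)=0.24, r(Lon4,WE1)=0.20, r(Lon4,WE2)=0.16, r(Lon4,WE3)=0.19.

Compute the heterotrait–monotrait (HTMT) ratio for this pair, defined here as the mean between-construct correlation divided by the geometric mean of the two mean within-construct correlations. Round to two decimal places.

0.37

Between-construct mean = 2.61/12 = 0.2175.
Mean within-Lon = 3.14/6 = 0.5233; mean within-WE = 2.03/3 = 0.6767.
Geometric mean = √(0.5233 × 0.6767) = 0.5951.
HTMT = 0.2175 / 0.5951 = 0.37.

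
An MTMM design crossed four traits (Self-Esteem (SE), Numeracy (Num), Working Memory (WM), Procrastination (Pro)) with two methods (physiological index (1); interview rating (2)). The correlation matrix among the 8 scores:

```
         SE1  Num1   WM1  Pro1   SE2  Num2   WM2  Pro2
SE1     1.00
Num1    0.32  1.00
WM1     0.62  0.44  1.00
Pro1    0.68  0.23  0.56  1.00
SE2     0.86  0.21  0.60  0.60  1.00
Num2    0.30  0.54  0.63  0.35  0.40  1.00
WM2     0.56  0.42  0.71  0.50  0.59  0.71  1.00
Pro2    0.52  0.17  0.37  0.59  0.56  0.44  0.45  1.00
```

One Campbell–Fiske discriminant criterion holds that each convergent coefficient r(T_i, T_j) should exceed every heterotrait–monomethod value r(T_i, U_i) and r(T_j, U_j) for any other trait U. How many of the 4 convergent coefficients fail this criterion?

3

Each convergent coefficient versus the relevant comparison correlations:
SE (methods 1·2): 0.86 vs {0.32, 0.40, 0.62, 0.59, 0.68, 0.56} → pass.
Num (methods 1·2): 0.54 vs {0.32, 0.40, 0.44, 0.71, 0.23, 0.44} → fail.
WM (methods 1·2): 0.71 vs {0.62, 0.59, 0.44, 0.71, 0.56, 0.45} → fail.
Pro (methods 1·2): 0.59 vs {0.68, 0.56, 0.23, 0.44, 0.56, 0.45} → fail.
3 of 4 fail.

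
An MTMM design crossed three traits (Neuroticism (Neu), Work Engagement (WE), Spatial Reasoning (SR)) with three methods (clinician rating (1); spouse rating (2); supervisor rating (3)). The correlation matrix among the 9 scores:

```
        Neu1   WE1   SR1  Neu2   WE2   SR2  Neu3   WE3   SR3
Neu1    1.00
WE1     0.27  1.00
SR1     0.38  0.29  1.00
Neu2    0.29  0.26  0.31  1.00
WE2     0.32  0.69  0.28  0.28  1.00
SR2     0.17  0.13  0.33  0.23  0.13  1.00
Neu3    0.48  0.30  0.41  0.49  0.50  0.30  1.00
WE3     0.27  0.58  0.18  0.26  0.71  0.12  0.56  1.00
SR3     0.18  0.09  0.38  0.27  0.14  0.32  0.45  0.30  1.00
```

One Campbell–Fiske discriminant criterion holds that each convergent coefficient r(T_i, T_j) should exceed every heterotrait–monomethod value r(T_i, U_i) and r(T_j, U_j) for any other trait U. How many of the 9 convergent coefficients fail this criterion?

6

Convergent coefficients and their comparison sets:
Neu (methods 1·2): 0.29 vs {0.27, 0.28, 0.38, 0.23} → fail.
Neu (methods 1·3): 0.48 vs {0.27, 0.56, 0.38, 0.45} → fail.
Neu (methods 2·3): 0.49 vs {0.28, 0.56, 0.23, 0.45} → fail.
WE (methods 1·2): 0.69 vs {0.27, 0.28, 0.29, 0.13} → pass.
WE (methods 1·3): 0.58 vs {0.27, 0.56, 0.29, 0.30} → pass.
WE (methods 2·3): 0.71 vs {0.28, 0.56, 0.13, 0.30} → pass.
SR (methods 1·2): 0.33 vs {0.38, 0.23, 0.29, 0.13} → fail.
SR (methods 1·3): 0.38 vs {0.38, 0.45, 0.29, 0.30} → fail.
SR (methods 2·3): 0.32 vs {0.23, 0.45, 0.13, 0.30} → fail.
6 of 9 fail.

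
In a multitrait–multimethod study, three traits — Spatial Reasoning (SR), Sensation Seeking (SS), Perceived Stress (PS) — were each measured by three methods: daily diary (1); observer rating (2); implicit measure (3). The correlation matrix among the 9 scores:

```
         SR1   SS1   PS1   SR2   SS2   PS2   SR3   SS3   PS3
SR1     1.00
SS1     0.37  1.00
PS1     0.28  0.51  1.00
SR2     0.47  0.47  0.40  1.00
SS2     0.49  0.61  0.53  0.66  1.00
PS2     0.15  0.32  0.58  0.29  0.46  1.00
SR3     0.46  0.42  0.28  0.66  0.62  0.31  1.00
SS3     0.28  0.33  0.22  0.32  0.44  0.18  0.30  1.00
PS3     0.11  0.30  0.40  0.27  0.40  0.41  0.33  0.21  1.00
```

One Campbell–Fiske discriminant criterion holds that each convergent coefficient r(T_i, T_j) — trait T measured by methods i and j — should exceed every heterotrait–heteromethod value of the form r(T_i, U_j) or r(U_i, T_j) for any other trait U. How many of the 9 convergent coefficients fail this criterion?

3

Checking each validity diagonal entry against its comparison values:
SR (methods 1·2): 0.47 vs {0.49, 0.47, 0.15, 0.40} → fail.
SR (methods 1·3): 0.46 vs {0.28, 0.42, 0.11, 0.28} → pass.
SR (methods 2·3): 0.66 vs {0.32, 0.62, 0.27, 0.31} → pass.
SS (methods 1·2): 0.61 vs {0.47, 0.49, 0.32, 0.53} → pass.
SS (methods 1·3): 0.33 vs {0.42, 0.28, 0.30, 0.22} → fail.
SS (methods 2·3): 0.44 vs {0.62, 0.32, 0.40, 0.18} → fail.
PS (methods 1·2): 0.58 vs {0.40, 0.15, 0.53, 0.32} → pass.
PS (methods 1·3): 0.40 vs {0.28, 0.11, 0.22, 0.30} → pass.
PS (methods 2·3): 0.41 vs {0.31, 0.27, 0.18, 0.40} → pass.
3 of 9 fail.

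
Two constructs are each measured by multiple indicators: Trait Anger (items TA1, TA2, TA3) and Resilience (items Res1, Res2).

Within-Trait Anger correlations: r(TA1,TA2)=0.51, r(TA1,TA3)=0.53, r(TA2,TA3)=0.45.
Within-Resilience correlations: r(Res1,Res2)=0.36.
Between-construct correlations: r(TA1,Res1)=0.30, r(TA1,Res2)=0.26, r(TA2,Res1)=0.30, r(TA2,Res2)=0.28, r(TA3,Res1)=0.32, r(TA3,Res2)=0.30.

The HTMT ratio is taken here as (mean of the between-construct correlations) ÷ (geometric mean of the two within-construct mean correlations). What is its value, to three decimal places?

0.694

Mean between = 1.76/6 = 0.2933.
Mean within-TA = 1.49/3 = 0.4967; mean within-Res = 0.36/1 = 0.3600.
Geometric mean = √(0.4967 × 0.3600) = 0.4229.
HTMT = 0.2933 / 0.4229 = 0.694.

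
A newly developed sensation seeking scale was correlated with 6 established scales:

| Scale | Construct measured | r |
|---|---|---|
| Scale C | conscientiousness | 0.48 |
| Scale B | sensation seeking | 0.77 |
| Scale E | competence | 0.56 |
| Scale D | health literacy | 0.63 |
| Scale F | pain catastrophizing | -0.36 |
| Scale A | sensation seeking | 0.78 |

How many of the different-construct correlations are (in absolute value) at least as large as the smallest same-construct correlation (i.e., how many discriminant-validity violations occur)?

Convergent (same construct = sensation seeking): Scale B, Scale A.
Smallest convergent = 0.77. Discriminant |r|: 0.48, 0.56, 0.63, 0.36; count ≥ 0.77 → 0.

0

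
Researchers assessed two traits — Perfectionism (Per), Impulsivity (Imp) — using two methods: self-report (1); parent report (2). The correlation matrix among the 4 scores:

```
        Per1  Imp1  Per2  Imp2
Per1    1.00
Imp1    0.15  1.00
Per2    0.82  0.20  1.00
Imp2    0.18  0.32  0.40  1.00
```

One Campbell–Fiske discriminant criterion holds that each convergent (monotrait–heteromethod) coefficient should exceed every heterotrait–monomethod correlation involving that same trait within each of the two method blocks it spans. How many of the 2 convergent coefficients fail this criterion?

Checking each validity diagonal entry against its comparison values:
Per (methods 1·2): 0.82 vs {0.15, 0.40} → pass.
Imp (methods 1·2): 0.32 vs {0.15, 0.40} → fail.
1 of 2 fail.

1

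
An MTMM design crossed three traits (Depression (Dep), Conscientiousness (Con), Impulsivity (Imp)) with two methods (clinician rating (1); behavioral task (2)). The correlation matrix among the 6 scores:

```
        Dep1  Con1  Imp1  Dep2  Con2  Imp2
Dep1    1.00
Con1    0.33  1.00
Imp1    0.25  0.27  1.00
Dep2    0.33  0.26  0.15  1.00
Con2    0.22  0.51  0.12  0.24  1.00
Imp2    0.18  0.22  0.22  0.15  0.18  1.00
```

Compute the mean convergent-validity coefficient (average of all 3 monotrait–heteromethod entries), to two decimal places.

Convergent values: 0.33, 0.51, 0.22; mean = 1.06/3 = 0.35.

0.35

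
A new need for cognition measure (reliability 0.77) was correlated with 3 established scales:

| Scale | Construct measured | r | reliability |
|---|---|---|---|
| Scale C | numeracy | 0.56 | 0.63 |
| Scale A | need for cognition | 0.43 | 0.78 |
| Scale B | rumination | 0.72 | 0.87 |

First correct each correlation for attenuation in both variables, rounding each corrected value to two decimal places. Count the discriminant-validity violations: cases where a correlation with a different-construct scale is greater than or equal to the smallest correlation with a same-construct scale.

2

Disattenuated r (r / √(r_scale · r_new)):
  Scale C (disc): 0.56 / √(0.63·0.77) = 0.80
  Scale A (conv): 0.43 / √(0.78·0.77) = 0.55
  Scale B (disc): 0.72 / √(0.87·0.77) = 0.88
Smallest convergent = 0.55. Discriminant values: 0.80, 0.88; count ≥ 0.55 → 2.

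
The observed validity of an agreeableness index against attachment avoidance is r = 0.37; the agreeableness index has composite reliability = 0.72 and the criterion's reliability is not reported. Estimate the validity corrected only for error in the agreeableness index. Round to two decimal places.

Single correction: r_c = r_obs / √r_xx = 0.37 / √0.72 = 0.37 / 0.8485 ≈ 0.44.

0.44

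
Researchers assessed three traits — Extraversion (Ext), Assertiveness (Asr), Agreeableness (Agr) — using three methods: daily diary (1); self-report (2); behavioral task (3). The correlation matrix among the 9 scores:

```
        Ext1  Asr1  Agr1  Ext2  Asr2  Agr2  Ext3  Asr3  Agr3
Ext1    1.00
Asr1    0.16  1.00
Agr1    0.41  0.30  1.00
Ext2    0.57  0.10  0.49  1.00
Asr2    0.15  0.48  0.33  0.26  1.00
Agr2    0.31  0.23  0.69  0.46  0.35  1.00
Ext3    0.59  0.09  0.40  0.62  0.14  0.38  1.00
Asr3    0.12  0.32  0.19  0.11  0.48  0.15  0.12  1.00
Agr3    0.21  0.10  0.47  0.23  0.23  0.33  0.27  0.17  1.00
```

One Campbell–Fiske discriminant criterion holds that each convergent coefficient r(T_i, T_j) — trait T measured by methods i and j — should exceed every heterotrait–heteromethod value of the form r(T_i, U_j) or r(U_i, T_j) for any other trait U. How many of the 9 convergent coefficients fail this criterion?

Convergent coefficients and their comparison sets:
Ext (methods 1·2): 0.57 vs {0.15, 0.10, 0.31, 0.49} → pass.
Ext (methods 1·3): 0.59 vs {0.12, 0.09, 0.21, 0.40} → pass.
Ext (methods 2·3): 0.62 vs {0.11, 0.14, 0.23, 0.38} → pass.
Asr (methods 1·2): 0.48 vs {0.10, 0.15, 0.23, 0.33} → pass.
Asr (methods 1·3): 0.32 vs {0.09, 0.12, 0.10, 0.19} → pass.
Asr (methods 2·3): 0.48 vs {0.14, 0.11, 0.23, 0.15} → pass.
Agr (methods 1·2): 0.69 vs {0.49, 0.31, 0.33, 0.23} → pass.
Agr (methods 1·3): 0.47 vs {0.40, 0.21, 0.19, 0.10} → pass.
Agr (methods 2·3): 0.33 vs {0.38, 0.23, 0.15, 0.23} → fail.
1 of 9 fail.

1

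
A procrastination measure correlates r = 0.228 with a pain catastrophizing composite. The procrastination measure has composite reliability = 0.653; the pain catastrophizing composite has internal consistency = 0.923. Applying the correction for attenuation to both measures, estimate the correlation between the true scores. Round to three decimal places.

r_true = r_obs / √(r_xx · r_yy) = 0.228 / √(0.653 × 0.923) = 0.228 / √0.602719 = 0.228 / 0.7763 ≈ 0.294.

0.294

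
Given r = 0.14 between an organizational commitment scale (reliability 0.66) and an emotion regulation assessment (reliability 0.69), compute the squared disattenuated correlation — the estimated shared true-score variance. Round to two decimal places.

Disattenuated r = 0.14 / √(0.66 × 0.69) = 0.14 / 0.6748 = 0.2075.
Shared true-score variance = 0.2075² = 0.0431 ≈ 0.04.

0.04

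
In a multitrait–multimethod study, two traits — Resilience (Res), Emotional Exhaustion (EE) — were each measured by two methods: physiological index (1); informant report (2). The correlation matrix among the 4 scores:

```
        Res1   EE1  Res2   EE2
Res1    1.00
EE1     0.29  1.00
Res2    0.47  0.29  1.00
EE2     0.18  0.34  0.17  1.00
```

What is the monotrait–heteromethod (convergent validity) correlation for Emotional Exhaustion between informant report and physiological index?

0.34

Same trait (EE), different methods: r(EE2, EE1) = 0.34.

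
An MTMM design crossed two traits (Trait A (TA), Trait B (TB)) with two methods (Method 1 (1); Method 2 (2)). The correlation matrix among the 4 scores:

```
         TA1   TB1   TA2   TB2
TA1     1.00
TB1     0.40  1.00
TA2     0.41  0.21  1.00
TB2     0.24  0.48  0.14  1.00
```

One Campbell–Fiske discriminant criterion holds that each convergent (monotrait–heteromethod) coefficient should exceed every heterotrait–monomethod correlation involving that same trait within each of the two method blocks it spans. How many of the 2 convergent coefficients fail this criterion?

0

Each convergent coefficient versus the relevant comparison correlations:
TA (methods 1·2): 0.41 vs {0.40, 0.14} → pass.
TB (methods 1·2): 0.48 vs {0.40, 0.14} → pass.
0 of 2 fail.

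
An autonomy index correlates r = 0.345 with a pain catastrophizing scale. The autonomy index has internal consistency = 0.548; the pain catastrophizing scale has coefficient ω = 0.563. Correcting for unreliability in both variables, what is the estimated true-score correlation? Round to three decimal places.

r_true = r_obs / √(r_xx · r_yy) = 0.345 / √(0.548 × 0.563) = 0.345 / √0.308524 = 0.345 / 0.5554 ≈ 0.621.

0.621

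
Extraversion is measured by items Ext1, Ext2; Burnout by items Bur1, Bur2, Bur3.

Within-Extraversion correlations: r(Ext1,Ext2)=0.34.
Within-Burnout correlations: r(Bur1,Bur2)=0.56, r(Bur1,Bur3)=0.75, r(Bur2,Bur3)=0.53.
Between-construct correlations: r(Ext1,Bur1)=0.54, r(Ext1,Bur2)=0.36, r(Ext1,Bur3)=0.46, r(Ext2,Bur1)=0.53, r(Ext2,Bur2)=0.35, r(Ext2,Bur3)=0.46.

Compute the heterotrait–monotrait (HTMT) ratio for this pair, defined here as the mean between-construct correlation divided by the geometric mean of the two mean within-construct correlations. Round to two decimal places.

0.99

Mean heterotrait r = 2.70/6 = 0.4500.
Mean within-Ext = 0.34/1 = 0.3400; mean within-Bur = 1.84/3 = 0.6133.
Geometric mean = √(0.3400 × 0.6133) = 0.4566.
HTMT = 0.4500 / 0.4566 = 0.99.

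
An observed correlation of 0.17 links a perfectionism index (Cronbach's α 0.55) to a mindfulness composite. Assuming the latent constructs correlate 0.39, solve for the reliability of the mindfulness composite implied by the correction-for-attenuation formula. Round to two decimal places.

0.35

r_true = r_obs / √(r_xx · r_yy) ⇒ 0.39 = 0.17 / √(0.55 · r_yy).
√(0.55 · r_yy) = 0.17 / 0.39 = 0.4359; 0.55 · r_yy = 0.1900; r_yy = 0.1900 / 0.55 ≈ 0.35.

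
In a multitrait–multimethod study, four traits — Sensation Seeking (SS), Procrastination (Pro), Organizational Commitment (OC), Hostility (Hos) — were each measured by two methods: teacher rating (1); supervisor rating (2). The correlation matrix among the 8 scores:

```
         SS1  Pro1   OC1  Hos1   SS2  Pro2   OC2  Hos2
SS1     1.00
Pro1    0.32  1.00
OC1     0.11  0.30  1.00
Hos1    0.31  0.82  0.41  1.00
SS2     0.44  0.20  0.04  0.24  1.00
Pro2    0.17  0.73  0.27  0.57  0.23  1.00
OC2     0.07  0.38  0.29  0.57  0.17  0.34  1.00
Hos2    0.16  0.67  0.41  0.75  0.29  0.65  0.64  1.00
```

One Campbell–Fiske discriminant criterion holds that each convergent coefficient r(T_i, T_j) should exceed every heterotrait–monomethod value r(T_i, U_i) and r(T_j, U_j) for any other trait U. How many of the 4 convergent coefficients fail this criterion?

Checking each validity diagonal entry against its comparison values:
SS (methods 1·2): 0.44 vs {0.32, 0.23, 0.11, 0.17, 0.31, 0.29} → pass.
Pro (methods 1·2): 0.73 vs {0.32, 0.23, 0.30, 0.34, 0.82, 0.65} → fail.
OC (methods 1·2): 0.29 vs {0.11, 0.17, 0.30, 0.34, 0.41, 0.64} → fail.
Hos (methods 1·2): 0.75 vs {0.31, 0.29, 0.82, 0.65, 0.41, 0.64} → fail.
3 of 4 fail.

3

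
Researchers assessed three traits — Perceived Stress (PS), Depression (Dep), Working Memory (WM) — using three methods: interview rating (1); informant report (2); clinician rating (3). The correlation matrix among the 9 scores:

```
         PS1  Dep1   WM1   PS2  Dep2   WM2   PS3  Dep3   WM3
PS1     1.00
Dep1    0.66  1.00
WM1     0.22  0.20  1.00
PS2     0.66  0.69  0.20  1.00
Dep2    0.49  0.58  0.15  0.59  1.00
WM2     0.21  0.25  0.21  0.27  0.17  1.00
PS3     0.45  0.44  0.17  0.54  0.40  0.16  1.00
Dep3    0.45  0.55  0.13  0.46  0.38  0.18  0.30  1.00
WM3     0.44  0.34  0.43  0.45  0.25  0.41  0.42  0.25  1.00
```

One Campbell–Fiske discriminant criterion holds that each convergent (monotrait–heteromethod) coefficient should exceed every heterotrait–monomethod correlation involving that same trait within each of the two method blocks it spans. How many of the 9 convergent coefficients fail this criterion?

Convergent coefficients and their comparison sets:
PS (methods 1·2): 0.66 vs {0.66, 0.59, 0.22, 0.27} → fail.
PS (methods 1·3): 0.45 vs {0.66, 0.30, 0.22, 0.42} → fail.
PS (methods 2·3): 0.54 vs {0.59, 0.30, 0.27, 0.42} → fail.
Dep (methods 1·2): 0.58 vs {0.66, 0.59, 0.20, 0.17} → fail.
Dep (methods 1·3): 0.55 vs {0.66, 0.30, 0.20, 0.25} → fail.
Dep (methods 2·3): 0.38 vs {0.59, 0.30, 0.17, 0.25} → fail.
WM (methods 1·2): 0.21 vs {0.22, 0.27, 0.20, 0.17} → fail.
WM (methods 1·3): 0.43 vs {0.22, 0.42, 0.20, 0.25} → pass.
WM (methods 2·3): 0.41 vs {0.27, 0.42, 0.17, 0.25} → fail.
8 of 9 fail.

8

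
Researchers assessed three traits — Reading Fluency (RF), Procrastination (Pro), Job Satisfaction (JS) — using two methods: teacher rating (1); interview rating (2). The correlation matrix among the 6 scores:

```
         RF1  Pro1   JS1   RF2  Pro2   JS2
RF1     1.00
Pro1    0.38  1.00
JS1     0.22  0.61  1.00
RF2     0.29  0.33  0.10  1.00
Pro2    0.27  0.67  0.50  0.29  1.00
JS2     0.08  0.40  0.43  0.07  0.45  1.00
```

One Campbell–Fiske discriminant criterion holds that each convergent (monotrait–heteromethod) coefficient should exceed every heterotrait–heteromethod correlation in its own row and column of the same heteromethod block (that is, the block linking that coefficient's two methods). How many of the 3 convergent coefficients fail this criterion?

2

Checking each validity diagonal entry against its comparison values:
RF (methods 1·2): 0.29 vs {0.27, 0.33, 0.08, 0.10} → fail.
Pro (methods 1·2): 0.67 vs {0.33, 0.27, 0.40, 0.50} → pass.
JS (methods 1·2): 0.43 vs {0.10, 0.08, 0.50, 0.40} → fail.
2 of 3 fail.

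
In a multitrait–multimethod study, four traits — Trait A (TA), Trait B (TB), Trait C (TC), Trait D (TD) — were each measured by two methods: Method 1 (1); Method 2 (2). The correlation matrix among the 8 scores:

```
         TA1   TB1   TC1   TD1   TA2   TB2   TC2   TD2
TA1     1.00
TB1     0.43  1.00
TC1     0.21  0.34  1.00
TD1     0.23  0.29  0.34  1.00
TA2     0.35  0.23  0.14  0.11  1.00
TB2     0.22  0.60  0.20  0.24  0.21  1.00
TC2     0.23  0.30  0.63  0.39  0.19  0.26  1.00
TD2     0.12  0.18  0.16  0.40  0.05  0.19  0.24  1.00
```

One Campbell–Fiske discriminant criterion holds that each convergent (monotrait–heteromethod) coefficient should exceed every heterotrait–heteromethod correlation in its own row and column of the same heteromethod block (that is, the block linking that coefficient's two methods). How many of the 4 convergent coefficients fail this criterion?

0

Convergent coefficients and their comparison sets:
TA (methods 1·2): 0.35 vs {0.22, 0.23, 0.23, 0.14, 0.12, 0.11} → pass.
TB (methods 1·2): 0.60 vs {0.23, 0.22, 0.30, 0.20, 0.18, 0.24} → pass.
TC (methods 1·2): 0.63 vs {0.14, 0.23, 0.20, 0.30, 0.16, 0.39} → pass.
TD (methods 1·2): 0.40 vs {0.11, 0.12, 0.24, 0.18, 0.39, 0.16} → pass.
0 of 4 fail.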